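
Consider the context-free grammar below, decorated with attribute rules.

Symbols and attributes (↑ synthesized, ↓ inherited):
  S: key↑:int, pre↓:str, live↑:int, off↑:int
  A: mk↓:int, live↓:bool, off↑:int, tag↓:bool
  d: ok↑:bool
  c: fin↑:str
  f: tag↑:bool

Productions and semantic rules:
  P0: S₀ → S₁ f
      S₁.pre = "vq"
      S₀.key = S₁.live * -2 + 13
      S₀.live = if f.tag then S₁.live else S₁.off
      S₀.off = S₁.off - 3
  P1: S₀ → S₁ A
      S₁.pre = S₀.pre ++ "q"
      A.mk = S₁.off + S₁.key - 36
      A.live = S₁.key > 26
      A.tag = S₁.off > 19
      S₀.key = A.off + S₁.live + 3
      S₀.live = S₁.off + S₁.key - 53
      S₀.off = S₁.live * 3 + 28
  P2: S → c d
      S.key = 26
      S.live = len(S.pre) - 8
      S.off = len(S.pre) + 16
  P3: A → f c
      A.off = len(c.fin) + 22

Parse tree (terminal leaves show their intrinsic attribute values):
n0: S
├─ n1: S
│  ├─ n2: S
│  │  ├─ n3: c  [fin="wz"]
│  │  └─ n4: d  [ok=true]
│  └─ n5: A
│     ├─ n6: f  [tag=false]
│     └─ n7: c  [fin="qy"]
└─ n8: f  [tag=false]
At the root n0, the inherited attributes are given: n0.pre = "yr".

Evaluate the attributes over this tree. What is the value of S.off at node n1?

1. n0.pre = "yr"  [given at root]
2. n1.pre = "vq"  ["vq"]
3. n2.pre = "vqq"  [S₀.pre ++ "q"]
4. n3.fin = "wz"  [terminal]
5. n4.ok = true  [terminal]
6. n2.key = 26  [26]
7. n2.live = -5  [len(S.pre) - 8]
8. n2.off = 19  [len(S.pre) + 16]
9. n5.mk = 9  [S₁.off + S₁.key - 36]
10. n5.live = false  [S₁.key > 26]
11. n5.tag = false  [S₁.off > 19]
12. n6.tag = false  [terminal]
13. n7.fin = "qy"  [terminal]
14. n5.off = 24  [len(c.fin) + 22]
15. n1.key = 22  [A.off + S₁.live + 3]
16. n1.live = -8  [S₁.off + S₁.key - 53]
17. n1.off = 13  [S₁.live * 3 + 28]
18. n8.tag = false  [terminal]
19. n0.key = 29  [S₁.live * -2 + 13]
20. n0.live = 13  [if f.tag then S₁.live else S₁.off]
21. n0.off = 10  [S₁.off - 3]

13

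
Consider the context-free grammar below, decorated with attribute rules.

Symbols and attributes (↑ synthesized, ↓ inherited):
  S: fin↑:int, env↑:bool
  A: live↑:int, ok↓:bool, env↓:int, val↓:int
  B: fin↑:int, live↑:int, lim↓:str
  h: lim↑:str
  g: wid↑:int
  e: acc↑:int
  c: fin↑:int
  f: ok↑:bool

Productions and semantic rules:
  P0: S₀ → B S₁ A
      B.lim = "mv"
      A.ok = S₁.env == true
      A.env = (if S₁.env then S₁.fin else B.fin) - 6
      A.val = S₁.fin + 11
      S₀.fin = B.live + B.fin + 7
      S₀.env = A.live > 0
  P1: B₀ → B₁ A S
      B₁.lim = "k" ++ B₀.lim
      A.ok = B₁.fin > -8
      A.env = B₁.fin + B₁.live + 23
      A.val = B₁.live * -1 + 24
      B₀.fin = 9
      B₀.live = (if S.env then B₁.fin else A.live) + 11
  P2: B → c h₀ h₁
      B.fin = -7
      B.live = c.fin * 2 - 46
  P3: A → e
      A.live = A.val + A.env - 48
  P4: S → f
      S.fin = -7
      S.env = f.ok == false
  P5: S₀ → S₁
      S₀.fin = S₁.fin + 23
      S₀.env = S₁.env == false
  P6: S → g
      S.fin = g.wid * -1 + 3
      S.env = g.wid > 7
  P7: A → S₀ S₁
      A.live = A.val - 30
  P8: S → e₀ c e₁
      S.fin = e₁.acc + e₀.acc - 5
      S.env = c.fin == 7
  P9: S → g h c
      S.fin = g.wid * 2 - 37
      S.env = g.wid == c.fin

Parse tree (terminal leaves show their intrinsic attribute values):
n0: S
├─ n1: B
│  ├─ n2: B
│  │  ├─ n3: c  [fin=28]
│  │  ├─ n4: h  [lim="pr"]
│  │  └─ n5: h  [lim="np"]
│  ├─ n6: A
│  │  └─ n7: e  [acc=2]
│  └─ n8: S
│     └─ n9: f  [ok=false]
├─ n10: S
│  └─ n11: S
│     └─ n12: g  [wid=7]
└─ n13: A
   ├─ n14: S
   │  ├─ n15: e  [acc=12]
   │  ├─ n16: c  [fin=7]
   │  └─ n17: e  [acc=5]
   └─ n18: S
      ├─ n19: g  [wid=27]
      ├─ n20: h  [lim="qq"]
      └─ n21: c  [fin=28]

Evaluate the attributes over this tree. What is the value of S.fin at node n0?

1. n1.lim = "mv"  ["mv"]
2. n2.lim = "kmv"  ["k" ++ B₀.lim]
3. n3.fin = 28  [terminal]
4. n4.lim = "pr"  [terminal]
5. n5.lim = "np"  [terminal]
6. n2.fin = -7  [-7]
7. n2.live = 10  [c.fin * 2 - 46]
8. n6.ok = true  [B₁.fin > -8]
9. n6.env = 26  [B₁.fin + B₁.live + 23]
10. n6.val = 14  [B₁.live * -1 + 24]
11. n7.acc = 2  [terminal]
12. n6.live = -8  [A.val + A.env - 48]
13. n9.ok = false  [terminal]
14. n8.fin = -7  [-7]
15. n8.env = true  [f.ok == false]
16. n1.fin = 9  [9]
17. n1.live = 4  [(if S.env then B₁.fin else A.live) + 11]
18. n12.wid = 7  [terminal]
19. n11.fin = -4  [g.wid * -1 + 3]
20. n11.env = false  [g.wid > 7]
21. n10.fin = 19  [S₁.fin + 23]
22. n10.env = true  [S₁.env == false]
23. n13.ok = true  [S₁.env == true]
24. n13.env = 13  [(if S₁.env then S₁.fin else B.fin) - 6]
25. n13.val = 30  [S₁.fin + 11]
26. n15.acc = 12  [terminal]
27. n16.fin = 7  [terminal]
28. n17.acc = 5  [terminal]
29. n14.fin = 12  [e₁.acc + e₀.acc - 5]
30. n14.env = true  [c.fin == 7]
31. n19.wid = 27  [terminal]
32. n20.lim = "qq"  [terminal]
33. n21.fin = 28  [terminal]
34. n18.fin = 17  [g.wid * 2 - 37]
35. n18.env = false  [g.wid == c.fin]
36. n13.live = 0  [A.val - 30]
37. n0.fin = 20  [B.live + B.fin + 7]
38. n0.env = false  [A.live > 0]

20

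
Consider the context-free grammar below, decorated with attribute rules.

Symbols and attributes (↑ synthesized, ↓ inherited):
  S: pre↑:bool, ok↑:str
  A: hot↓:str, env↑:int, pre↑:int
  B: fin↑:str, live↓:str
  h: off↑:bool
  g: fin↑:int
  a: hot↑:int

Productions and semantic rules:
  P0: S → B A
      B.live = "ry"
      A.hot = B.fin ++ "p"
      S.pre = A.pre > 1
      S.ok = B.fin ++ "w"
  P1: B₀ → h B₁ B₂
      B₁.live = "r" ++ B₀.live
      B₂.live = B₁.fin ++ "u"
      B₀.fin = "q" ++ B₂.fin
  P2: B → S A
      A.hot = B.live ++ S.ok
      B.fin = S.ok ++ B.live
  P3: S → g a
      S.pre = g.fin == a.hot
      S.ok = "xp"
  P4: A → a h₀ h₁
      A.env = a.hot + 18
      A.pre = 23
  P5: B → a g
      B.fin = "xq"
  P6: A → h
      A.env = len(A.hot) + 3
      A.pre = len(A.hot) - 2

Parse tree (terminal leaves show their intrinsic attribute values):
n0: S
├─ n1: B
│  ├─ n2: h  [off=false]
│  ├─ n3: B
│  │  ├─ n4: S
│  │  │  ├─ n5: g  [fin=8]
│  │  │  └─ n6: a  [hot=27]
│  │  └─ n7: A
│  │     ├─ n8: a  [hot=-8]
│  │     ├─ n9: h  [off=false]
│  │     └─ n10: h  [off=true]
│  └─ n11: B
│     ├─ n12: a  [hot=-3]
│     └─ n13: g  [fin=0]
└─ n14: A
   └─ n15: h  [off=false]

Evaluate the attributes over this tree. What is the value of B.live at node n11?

1. n1.live = "ry"  ["ry"]
2. n2.off = false  [terminal]
3. n3.live = "rry"  ["r" ++ B₀.live]
4. n5.fin = 8  [terminal]
5. n6.hot = 27  [terminal]
6. n4.pre = false  [g.fin == a.hot]
7. n4.ok = "xp"  ["xp"]
8. n7.hot = "rryxp"  [B.live ++ S.ok]
9. n8.hot = -8  [terminal]
10. n9.off = false  [terminal]
11. n10.off = true  [terminal]
12. n7.env = 10  [a.hot + 18]
13. n7.pre = 23  [23]
14. n3.fin = "xprry"  [S.ok ++ B.live]
15. n11.live = "xprryu"  [B₁.fin ++ "u"]
16. n12.hot = -3  [terminal]
17. n13.fin = 0  [terminal]
18. n11.fin = "xq"  ["xq"]
19. n1.fin = "qxq"  ["q" ++ B₂.fin]
20. n14.hot = "qxqp"  [B.fin ++ "p"]
21. n15.off = false  [terminal]
22. n14.env = 7  [len(A.hot) + 3]
23. n14.pre = 2  [len(A.hot) - 2]
24. n0.pre = true  [A.pre > 1]
25. n0.ok = "qxqw"  [B.fin ++ "w"]

"xprryu"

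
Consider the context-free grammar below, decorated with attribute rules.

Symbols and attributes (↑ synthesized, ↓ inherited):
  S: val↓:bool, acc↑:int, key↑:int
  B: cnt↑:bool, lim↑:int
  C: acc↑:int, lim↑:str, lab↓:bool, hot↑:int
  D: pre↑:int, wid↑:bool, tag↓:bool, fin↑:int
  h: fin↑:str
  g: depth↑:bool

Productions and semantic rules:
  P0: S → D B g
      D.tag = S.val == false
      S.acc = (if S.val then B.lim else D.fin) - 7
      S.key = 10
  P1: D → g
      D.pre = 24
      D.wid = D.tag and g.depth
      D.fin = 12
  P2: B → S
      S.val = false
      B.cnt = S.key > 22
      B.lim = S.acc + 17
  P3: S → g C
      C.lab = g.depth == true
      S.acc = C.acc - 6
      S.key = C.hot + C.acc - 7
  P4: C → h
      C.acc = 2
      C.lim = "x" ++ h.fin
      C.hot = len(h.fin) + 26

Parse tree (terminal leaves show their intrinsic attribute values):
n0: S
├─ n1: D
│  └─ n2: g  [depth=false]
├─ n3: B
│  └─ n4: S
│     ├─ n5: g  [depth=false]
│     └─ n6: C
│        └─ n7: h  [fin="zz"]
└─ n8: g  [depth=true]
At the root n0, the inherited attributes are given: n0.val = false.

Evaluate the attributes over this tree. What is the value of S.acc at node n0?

1. n0.val = false  [given at root]
2. n1.tag = true  [S.val == false]
3. n2.depth = false  [terminal]
4. n1.pre = 24  [24]
5. n1.wid = false  [D.tag and g.depth]
6. n1.fin = 12  [12]
7. n4.val = false  [false]
8. n5.depth = false  [terminal]
9. n6.lab = false  [g.depth == true]
10. n7.fin = "zz"  [terminal]
11. n6.acc = 2  [2]
12. n6.lim = "xzz"  ["x" ++ h.fin]
13. n6.hot = 28  [len(h.fin) + 26]
14. n4.acc = -4  [C.acc - 6]
15. n4.key = 23  [C.hot + C.acc - 7]
16. n3.cnt = true  [S.key > 22]
17. n3.lim = 13  [S.acc + 17]
18. n8.depth = true  [terminal]
19. n0.acc = 5  [(if S.val then B.lim else D.fin) - 7]
20. n0.key = 10  [10]

5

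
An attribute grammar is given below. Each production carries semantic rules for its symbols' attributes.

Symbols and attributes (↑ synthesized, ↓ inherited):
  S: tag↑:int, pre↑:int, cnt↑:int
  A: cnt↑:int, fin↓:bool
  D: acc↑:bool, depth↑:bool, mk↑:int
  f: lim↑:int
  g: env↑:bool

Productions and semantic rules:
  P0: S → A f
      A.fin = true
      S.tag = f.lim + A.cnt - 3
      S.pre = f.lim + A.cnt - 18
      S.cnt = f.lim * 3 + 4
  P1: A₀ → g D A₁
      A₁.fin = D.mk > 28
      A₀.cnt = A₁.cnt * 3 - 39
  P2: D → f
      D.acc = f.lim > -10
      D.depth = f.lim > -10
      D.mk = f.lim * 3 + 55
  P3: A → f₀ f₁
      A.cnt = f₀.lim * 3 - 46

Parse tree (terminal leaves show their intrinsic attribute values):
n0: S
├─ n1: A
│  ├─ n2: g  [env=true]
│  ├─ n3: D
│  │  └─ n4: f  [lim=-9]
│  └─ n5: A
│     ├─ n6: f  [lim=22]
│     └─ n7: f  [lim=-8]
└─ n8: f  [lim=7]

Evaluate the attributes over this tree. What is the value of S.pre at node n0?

10

1. n1.fin = true  [true]
2. n2.env = true  [terminal]
3. n4.lim = -9  [terminal]
4. n3.acc = true  [f.lim > -10]
5. n3.depth = true  [f.lim > -10]
6. n3.mk = 28  [f.lim * 3 + 55]
7. n5.fin = false  [D.mk > 28]
8. n6.lim = 22  [terminal]
9. n7.lim = -8  [terminal]
10. n5.cnt = 20  [f₀.lim * 3 - 46]
11. n1.cnt = 21  [A₁.cnt * 3 - 39]
12. n8.lim = 7  [terminal]
13. n0.tag = 25  [f.lim + A.cnt - 3]
14. n0.pre = 10  [f.lim + A.cnt - 18]
15. n0.cnt = 25  [f.lim * 3 + 4]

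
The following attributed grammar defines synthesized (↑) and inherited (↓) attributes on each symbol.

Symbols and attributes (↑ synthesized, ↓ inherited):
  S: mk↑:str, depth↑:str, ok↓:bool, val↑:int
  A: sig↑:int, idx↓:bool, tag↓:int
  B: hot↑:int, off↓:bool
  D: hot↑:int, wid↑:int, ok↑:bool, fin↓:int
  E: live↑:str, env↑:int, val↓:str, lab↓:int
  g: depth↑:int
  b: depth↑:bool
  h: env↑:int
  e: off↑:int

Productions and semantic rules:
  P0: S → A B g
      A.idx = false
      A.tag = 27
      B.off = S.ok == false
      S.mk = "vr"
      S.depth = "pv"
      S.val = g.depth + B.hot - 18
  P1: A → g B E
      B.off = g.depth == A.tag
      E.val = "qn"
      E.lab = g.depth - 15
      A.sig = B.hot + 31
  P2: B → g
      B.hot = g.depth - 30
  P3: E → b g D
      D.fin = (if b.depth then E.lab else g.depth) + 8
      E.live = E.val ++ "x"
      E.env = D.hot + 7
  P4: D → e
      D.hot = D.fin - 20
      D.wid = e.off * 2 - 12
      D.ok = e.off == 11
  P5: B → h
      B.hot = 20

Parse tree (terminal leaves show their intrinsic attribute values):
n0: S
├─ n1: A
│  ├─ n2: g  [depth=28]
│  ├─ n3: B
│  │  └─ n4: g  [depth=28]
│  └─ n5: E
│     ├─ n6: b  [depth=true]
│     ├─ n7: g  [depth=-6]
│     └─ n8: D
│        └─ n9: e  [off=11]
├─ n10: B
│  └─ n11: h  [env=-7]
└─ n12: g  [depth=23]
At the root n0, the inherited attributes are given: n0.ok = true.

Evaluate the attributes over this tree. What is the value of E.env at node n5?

1. n0.ok = true  [given at root]
2. n1.idx = false  [false]
3. n1.tag = 27  [27]
4. n2.depth = 28  [terminal]
5. n3.off = false  [g.depth == A.tag]
6. n4.depth = 28  [terminal]
7. n3.hot = -2  [g.depth - 30]
8. n5.val = "qn"  ["qn"]
9. n5.lab = 13  [g.depth - 15]
10. n6.depth = true  [terminal]
11. n7.depth = -6  [terminal]
12. n8.fin = 21  [(if b.depth then E.lab else g.depth) + 8]
13. n9.off = 11  [terminal]
14. n8.hot = 1  [D.fin - 20]
15. n8.wid = 10  [e.off * 2 - 12]
16. n8.ok = true  [e.off == 11]
17. n5.live = "qnx"  [E.val ++ "x"]
18. n5.env = 8  [D.hot + 7]
19. n1.sig = 29  [B.hot + 31]
20. n10.off = false  [S.ok == false]
21. n11.env = -7  [terminal]
22. n10.hot = 20  [20]
23. n12.depth = 23  [terminal]
24. n0.mk = "vr"  ["vr"]
25. n0.depth = "pv"  ["pv"]
26. n0.val = 25  [g.depth + B.hot - 18]

8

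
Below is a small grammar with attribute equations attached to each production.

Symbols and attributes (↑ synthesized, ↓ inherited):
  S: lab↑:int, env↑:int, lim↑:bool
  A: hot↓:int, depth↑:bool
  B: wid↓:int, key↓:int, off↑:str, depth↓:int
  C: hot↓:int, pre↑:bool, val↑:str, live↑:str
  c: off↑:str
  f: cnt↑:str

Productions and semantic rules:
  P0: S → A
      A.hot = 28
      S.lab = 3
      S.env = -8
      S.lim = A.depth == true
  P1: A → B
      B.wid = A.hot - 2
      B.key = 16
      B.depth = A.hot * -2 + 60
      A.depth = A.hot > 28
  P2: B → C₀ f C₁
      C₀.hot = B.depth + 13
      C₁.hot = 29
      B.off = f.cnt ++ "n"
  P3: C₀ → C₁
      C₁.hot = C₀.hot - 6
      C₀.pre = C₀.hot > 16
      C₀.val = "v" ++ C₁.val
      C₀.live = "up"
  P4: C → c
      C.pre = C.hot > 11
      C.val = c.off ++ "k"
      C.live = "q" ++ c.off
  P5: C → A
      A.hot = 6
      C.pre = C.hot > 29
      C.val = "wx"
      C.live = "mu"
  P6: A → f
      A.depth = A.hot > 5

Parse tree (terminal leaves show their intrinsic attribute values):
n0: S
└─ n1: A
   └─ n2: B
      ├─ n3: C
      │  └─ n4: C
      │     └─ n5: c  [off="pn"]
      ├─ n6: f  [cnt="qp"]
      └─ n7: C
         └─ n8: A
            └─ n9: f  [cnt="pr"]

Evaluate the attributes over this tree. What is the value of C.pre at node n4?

1. n1.hot = 28  [28]
2. n2.wid = 26  [A.hot - 2]
3. n2.key = 16  [16]
4. n2.depth = 4  [A.hot * -2 + 60]
5. n3.hot = 17  [B.depth + 13]
6. n4.hot = 11  [C₀.hot - 6]
7. n5.off = "pn"  [terminal]
8. n4.pre = false  [C.hot > 11]
9. n4.val = "pnk"  [c.off ++ "k"]
10. n4.live = "qpn"  ["q" ++ c.off]
11. n3.pre = true  [C₀.hot > 16]
12. n3.val = "vpnk"  ["v" ++ C₁.val]
13. n3.live = "up"  ["up"]
14. n6.cnt = "qp"  [terminal]
15. n7.hot = 29  [29]
16. n8.hot = 6  [6]
17. n9.cnt = "pr"  [terminal]
18. n8.depth = true  [A.hot > 5]
19. n7.pre = false  [C.hot > 29]
20. n7.val = "wx"  ["wx"]
21. n7.live = "mu"  ["mu"]
22. n2.off = "qpn"  [f.cnt ++ "n"]
23. n1.depth = false  [A.hot > 28]
24. n0.lab = 3  [3]
25. n0.env = -8  [-8]
26. n0.lim = false  [A.depth == true]

false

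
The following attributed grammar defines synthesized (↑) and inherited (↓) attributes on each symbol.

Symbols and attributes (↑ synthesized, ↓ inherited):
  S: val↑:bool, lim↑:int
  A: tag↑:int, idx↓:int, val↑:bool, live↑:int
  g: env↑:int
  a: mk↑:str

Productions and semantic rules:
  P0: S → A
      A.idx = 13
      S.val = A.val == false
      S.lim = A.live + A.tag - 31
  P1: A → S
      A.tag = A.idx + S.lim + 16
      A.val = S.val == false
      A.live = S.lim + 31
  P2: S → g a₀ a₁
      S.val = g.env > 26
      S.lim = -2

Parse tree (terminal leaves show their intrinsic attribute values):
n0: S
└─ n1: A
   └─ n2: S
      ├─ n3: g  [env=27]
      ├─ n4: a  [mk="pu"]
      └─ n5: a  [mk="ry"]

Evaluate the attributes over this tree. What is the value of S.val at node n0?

true

1. n1.idx = 13  [13]
2. n3.env = 27  [terminal]
3. n4.mk = "pu"  [terminal]
4. n5.mk = "ry"  [terminal]
5. n2.val = true  [g.env > 26]
6. n2.lim = -2  [-2]
7. n1.tag = 27  [A.idx + S.lim + 16]
8. n1.val = false  [S.val == false]
9. n1.live = 29  [S.lim + 31]
10. n0.val = true  [A.val == false]
11. n0.lim = 25  [A.live + A.tag - 31]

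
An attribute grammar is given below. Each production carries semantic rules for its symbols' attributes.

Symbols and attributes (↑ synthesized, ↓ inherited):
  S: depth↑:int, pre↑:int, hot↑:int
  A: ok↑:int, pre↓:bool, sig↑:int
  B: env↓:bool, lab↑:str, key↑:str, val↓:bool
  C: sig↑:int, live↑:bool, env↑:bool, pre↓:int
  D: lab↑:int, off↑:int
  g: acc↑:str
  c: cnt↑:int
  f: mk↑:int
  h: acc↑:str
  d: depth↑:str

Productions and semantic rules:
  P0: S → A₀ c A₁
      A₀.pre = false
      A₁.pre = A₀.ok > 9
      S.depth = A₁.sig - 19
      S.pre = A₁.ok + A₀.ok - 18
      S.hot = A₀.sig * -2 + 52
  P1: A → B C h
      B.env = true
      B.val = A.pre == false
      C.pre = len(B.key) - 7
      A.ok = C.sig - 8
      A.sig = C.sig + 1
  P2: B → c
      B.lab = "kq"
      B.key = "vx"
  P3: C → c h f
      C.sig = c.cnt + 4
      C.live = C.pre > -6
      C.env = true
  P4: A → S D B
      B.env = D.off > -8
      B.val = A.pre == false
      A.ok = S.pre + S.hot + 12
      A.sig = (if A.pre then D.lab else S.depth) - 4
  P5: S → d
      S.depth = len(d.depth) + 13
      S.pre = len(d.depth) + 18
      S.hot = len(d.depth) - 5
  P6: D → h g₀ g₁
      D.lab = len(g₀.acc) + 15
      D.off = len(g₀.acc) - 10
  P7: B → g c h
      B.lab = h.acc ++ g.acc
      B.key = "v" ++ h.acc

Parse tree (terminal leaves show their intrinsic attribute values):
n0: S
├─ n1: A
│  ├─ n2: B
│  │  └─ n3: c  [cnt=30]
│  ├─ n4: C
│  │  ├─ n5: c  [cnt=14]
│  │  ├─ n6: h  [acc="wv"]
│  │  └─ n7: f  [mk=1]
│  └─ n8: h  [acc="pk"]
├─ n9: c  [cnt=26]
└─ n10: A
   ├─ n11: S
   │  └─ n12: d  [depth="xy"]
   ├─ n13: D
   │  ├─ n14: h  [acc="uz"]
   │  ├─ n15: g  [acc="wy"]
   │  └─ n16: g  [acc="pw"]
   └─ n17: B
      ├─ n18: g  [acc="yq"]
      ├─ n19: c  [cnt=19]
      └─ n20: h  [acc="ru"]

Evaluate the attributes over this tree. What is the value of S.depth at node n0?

1. n1.pre = false  [false]
2. n2.env = true  [true]
3. n2.val = true  [A.pre == false]
4. n3.cnt = 30  [terminal]
5. n2.lab = "kq"  ["kq"]
6. n2.key = "vx"  ["vx"]
7. n4.pre = -5  [len(B.key) - 7]
8. n5.cnt = 14  [terminal]
9. n6.acc = "wv"  [terminal]
10. n7.mk = 1  [terminal]
11. n4.sig = 18  [c.cnt + 4]
12. n4.live = true  [C.pre > -6]
13. n4.env = true  [true]
14. n8.acc = "pk"  [terminal]
15. n1.ok = 10  [C.sig - 8]
16. n1.sig = 19  [C.sig + 1]
17. n9.cnt = 26  [terminal]
18. n10.pre = true  [A₀.ok > 9]
19. n12.depth = "xy"  [terminal]
20. n11.depth = 15  [len(d.depth) + 13]
21. n11.pre = 20  [len(d.depth) + 18]
22. n11.hot = -3  [len(d.depth) - 5]
23. n14.acc = "uz"  [terminal]
24. n15.acc = "wy"  [terminal]
25. n16.acc = "pw"  [terminal]
26. n13.lab = 17  [len(g₀.acc) + 15]
27. n13.off = -8  [len(g₀.acc) - 10]
28. n17.env = false  [D.off > -8]
29. n17.val = false  [A.pre == false]
30. n18.acc = "yq"  [terminal]
31. n19.cnt = 19  [terminal]
32. n20.acc = "ru"  [terminal]
33. n17.lab = "ruyq"  [h.acc ++ g.acc]
34. n17.key = "vru"  ["v" ++ h.acc]
35. n10.ok = 29  [S.pre + S.hot + 12]
36. n10.sig = 13  [(if A.pre then D.lab else S.depth) - 4]
37. n0.depth = -6  [A₁.sig - 19]
38. n0.pre = 21  [A₁.ok + A₀.ok - 18]
39. n0.hot = 14  [A₀.sig * -2 + 52]

-6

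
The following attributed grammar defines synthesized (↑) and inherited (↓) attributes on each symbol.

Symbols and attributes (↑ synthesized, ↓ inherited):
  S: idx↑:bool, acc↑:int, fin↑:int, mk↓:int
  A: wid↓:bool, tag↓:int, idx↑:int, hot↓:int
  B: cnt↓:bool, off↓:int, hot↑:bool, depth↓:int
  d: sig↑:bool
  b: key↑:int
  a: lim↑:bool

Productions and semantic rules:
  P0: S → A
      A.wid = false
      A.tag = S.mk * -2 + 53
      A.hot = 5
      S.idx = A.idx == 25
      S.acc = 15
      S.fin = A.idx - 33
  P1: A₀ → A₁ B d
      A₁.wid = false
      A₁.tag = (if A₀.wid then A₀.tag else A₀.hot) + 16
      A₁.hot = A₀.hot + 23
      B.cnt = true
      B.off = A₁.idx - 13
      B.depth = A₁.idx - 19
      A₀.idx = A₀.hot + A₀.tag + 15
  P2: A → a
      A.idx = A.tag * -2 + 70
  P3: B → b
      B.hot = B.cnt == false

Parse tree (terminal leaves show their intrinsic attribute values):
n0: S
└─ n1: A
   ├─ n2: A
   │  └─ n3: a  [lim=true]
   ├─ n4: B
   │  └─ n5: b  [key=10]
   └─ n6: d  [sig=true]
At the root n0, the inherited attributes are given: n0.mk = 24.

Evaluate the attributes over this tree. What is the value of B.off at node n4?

15

1. n0.mk = 24  [given at root]
2. n1.wid = false  [false]
3. n1.tag = 5  [S.mk * -2 + 53]
4. n1.hot = 5  [5]
5. n2.wid = false  [false]
6. n2.tag = 21  [(if A₀.wid then A₀.tag else A₀.hot) + 16]
7. n2.hot = 28  [A₀.hot + 23]
8. n3.lim = true  [terminal]
9. n2.idx = 28  [A.tag * -2 + 70]
10. n4.cnt = true  [true]
11. n4.off = 15  [A₁.idx - 13]
12. n4.depth = 9  [A₁.idx - 19]
13. n5.key = 10  [terminal]
14. n4.hot = false  [B.cnt == false]
15. n6.sig = true  [terminal]
16. n1.idx = 25  [A₀.hot + A₀.tag + 15]
17. n0.idx = true  [A.idx == 25]
18. n0.acc = 15  [15]
19. n0.fin = -8  [A.idx - 33]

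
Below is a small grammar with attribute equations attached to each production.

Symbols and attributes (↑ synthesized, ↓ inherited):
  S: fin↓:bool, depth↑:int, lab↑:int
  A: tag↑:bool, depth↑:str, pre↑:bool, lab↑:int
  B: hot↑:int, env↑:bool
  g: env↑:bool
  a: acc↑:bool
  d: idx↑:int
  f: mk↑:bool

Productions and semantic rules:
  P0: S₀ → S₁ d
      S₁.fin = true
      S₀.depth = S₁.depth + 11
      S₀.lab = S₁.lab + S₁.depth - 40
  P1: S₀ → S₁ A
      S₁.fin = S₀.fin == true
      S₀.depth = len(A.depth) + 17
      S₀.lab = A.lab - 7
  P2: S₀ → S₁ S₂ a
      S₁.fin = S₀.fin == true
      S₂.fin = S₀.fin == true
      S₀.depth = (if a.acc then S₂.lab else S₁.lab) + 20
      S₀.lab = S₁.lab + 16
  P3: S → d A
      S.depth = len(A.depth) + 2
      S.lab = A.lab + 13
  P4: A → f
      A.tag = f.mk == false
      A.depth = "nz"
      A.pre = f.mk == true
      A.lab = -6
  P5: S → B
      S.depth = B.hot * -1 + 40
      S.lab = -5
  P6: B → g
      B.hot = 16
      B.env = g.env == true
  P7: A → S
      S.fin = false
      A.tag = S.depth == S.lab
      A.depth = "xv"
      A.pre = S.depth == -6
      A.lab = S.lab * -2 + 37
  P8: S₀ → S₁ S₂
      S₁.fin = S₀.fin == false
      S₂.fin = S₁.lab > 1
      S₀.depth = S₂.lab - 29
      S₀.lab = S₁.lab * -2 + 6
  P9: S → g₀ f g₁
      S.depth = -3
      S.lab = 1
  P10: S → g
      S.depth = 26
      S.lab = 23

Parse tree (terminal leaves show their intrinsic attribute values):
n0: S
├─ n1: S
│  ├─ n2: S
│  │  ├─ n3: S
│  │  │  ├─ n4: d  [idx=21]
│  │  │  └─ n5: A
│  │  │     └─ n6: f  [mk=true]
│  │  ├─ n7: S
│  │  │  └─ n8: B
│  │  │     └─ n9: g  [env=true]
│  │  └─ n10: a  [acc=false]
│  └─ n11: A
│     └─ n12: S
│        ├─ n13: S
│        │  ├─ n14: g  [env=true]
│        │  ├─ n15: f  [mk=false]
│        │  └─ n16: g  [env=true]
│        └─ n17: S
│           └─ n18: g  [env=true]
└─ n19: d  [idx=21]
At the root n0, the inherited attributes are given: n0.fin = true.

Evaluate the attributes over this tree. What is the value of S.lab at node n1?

1. n0.fin = true  [given at root]
2. n1.fin = true  [true]
3. n2.fin = true  [S₀.fin == true]
4. n3.fin = true  [S₀.fin == true]
5. n4.idx = 21  [terminal]
6. n6.mk = true  [terminal]
7. n5.tag = false  [f.mk == false]
8. n5.depth = "nz"  ["nz"]
9. n5.pre = true  [f.mk == true]
10. n5.lab = -6  [-6]
11. n3.depth = 4  [len(A.depth) + 2]
12. n3.lab = 7  [A.lab + 13]
13. n7.fin = true  [S₀.fin == true]
14. n9.env = true  [terminal]
15. n8.hot = 16  [16]
16. n8.env = true  [g.env == true]
17. n7.depth = 24  [B.hot * -1 + 40]
18. n7.lab = -5  [-5]
19. n10.acc = false  [terminal]
20. n2.depth = 27  [(if a.acc then S₂.lab else S₁.lab) + 20]
21. n2.lab = 23  [S₁.lab + 16]
22. n12.fin = false  [false]
23. n13.fin = true  [S₀.fin == false]
24. n14.env = true  [terminal]
25. n15.mk = false  [terminal]
26. n16.env = true  [terminal]
27. n13.depth = -3  [-3]
28. n13.lab = 1  [1]
29. n17.fin = false  [S₁.lab > 1]
30. n18.env = true  [terminal]
31. n17.depth = 26  [26]
32. n17.lab = 23  [23]
33. n12.depth = -6  [S₂.lab - 29]
34. n12.lab = 4  [S₁.lab * -2 + 6]
35. n11.tag = false  [S.depth == S.lab]
36. n11.depth = "xv"  ["xv"]
37. n11.pre = true  [S.depth == -6]
38. n11.lab = 29  [S.lab * -2 + 37]
39. n1.depth = 19  [len(A.depth) + 17]
40. n1.lab = 22  [A.lab - 7]
41. n19.idx = 21  [terminal]
42. n0.depth = 30  [S₁.depth + 11]
43. n0.lab = 1  [S₁.lab + S₁.depth - 40]

22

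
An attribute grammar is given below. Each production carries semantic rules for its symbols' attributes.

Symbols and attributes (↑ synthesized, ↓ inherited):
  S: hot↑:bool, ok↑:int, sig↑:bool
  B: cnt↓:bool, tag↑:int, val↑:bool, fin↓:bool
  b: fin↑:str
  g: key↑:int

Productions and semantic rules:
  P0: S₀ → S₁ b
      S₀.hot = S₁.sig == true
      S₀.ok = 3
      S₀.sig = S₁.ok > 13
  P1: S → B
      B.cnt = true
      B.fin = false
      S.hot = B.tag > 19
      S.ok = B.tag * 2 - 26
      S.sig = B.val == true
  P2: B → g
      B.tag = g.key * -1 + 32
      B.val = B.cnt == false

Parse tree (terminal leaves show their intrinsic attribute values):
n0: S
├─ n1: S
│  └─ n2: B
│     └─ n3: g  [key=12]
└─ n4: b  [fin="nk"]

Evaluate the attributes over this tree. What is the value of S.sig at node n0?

true

1. n2.cnt = true  [true]
2. n2.fin = false  [false]
3. n3.key = 12  [terminal]
4. n2.tag = 20  [g.key * -1 + 32]
5. n2.val = false  [B.cnt == false]
6. n1.hot = true  [B.tag > 19]
7. n1.ok = 14  [B.tag * 2 - 26]
8. n1.sig = false  [B.val == true]
9. n4.fin = "nk"  [terminal]
10. n0.hot = false  [S₁.sig == true]
11. n0.ok = 3  [3]
12. n0.sig = true  [S₁.ok > 13]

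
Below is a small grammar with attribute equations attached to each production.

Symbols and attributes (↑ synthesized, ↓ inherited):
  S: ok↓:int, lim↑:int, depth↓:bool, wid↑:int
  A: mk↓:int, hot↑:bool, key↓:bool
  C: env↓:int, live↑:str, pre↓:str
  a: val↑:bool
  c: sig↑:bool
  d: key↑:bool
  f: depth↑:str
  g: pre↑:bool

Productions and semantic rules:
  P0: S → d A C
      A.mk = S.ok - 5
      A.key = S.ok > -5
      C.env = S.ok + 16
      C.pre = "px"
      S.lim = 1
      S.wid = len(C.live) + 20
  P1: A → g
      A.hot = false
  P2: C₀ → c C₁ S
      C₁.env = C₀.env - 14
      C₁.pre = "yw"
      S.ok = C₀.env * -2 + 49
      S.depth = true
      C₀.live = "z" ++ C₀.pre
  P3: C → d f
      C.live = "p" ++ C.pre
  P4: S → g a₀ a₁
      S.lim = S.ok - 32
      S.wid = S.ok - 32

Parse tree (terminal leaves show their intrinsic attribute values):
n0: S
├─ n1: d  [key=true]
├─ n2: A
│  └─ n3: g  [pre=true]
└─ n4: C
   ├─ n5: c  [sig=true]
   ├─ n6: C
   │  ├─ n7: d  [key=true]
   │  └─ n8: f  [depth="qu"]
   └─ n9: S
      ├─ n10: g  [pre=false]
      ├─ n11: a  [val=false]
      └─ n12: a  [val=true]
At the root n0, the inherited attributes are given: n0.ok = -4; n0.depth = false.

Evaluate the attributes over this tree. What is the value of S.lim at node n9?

-7

1. n0.ok = -4  [given at root]
2. n0.depth = false  [given at root]
3. n1.key = true  [terminal]
4. n2.mk = -9  [S.ok - 5]
5. n2.key = true  [S.ok > -5]
6. n3.pre = true  [terminal]
7. n2.hot = false  [false]
8. n4.env = 12  [S.ok + 16]
9. n4.pre = "px"  ["px"]
10. n5.sig = true  [terminal]
11. n6.env = -2  [C₀.env - 14]
12. n6.pre = "yw"  ["yw"]
13. n7.key = true  [terminal]
14. n8.depth = "qu"  [terminal]
15. n6.live = "pyw"  ["p" ++ C.pre]
16. n9.ok = 25  [C₀.env * -2 + 49]
17. n9.depth = true  [true]
18. n10.pre = false  [terminal]
19. n11.val = false  [terminal]
20. n12.val = true  [terminal]
21. n9.lim = -7  [S.ok - 32]
22. n9.wid = -7  [S.ok - 32]
23. n4.live = "zpx"  ["z" ++ C₀.pre]
24. n0.lim = 1  [1]
25. n0.wid = 23  [len(C.live) + 20]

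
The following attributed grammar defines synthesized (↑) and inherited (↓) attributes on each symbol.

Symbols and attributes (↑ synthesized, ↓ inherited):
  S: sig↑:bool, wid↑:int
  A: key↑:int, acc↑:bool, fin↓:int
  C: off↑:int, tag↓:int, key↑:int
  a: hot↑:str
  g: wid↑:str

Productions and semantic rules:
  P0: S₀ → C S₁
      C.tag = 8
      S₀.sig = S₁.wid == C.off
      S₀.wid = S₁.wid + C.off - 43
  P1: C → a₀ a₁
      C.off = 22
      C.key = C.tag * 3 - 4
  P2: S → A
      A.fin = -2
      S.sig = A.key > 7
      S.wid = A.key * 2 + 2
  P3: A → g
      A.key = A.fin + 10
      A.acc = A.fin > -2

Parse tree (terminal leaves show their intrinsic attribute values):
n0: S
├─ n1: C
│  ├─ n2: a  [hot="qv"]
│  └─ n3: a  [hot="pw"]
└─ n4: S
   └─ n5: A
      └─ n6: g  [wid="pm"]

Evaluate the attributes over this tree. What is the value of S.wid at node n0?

-3

1. n1.tag = 8  [8]
2. n2.hot = "qv"  [terminal]
3. n3.hot = "pw"  [terminal]
4. n1.off = 22  [22]
5. n1.key = 20  [C.tag * 3 - 4]
6. n5.fin = -2  [-2]
7. n6.wid = "pm"  [terminal]
8. n5.key = 8  [A.fin + 10]
9. n5.acc = false  [A.fin > -2]
10. n4.sig = true  [A.key > 7]
11. n4.wid = 18  [A.key * 2 + 2]
12. n0.sig = false  [S₁.wid == C.off]
13. n0.wid = -3  [S₁.wid + C.off - 43]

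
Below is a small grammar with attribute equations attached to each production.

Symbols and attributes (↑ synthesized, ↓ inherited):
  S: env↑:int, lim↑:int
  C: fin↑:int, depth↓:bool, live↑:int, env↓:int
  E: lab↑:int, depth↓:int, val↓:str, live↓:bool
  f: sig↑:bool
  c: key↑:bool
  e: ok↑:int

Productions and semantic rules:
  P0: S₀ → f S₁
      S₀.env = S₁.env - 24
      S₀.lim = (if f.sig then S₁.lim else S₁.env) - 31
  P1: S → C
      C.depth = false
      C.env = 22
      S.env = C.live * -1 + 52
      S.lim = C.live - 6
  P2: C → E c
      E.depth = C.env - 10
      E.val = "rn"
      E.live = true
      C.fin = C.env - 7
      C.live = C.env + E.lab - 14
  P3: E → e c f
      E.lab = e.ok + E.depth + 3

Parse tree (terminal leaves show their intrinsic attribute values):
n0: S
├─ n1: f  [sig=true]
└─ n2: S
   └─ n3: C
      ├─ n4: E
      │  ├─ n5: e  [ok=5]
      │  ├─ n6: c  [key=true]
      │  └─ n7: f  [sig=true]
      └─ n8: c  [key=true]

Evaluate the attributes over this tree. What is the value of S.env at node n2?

24

1. n1.sig = true  [terminal]
2. n3.depth = false  [false]
3. n3.env = 22  [22]
4. n4.depth = 12  [C.env - 10]
5. n4.val = "rn"  ["rn"]
6. n4.live = true  [true]
7. n5.ok = 5  [terminal]
8. n6.key = true  [terminal]
9. n7.sig = true  [terminal]
10. n4.lab = 20  [e.ok + E.depth + 3]
11. n8.key = true  [terminal]
12. n3.fin = 15  [C.env - 7]
13. n3.live = 28  [C.env + E.lab - 14]
14. n2.env = 24  [C.live * -1 + 52]
15. n2.lim = 22  [C.live - 6]
16. n0.env = 0  [S₁.env - 24]
17. n0.lim = -9  [(if f.sig then S₁.lim else S₁.env) - 31]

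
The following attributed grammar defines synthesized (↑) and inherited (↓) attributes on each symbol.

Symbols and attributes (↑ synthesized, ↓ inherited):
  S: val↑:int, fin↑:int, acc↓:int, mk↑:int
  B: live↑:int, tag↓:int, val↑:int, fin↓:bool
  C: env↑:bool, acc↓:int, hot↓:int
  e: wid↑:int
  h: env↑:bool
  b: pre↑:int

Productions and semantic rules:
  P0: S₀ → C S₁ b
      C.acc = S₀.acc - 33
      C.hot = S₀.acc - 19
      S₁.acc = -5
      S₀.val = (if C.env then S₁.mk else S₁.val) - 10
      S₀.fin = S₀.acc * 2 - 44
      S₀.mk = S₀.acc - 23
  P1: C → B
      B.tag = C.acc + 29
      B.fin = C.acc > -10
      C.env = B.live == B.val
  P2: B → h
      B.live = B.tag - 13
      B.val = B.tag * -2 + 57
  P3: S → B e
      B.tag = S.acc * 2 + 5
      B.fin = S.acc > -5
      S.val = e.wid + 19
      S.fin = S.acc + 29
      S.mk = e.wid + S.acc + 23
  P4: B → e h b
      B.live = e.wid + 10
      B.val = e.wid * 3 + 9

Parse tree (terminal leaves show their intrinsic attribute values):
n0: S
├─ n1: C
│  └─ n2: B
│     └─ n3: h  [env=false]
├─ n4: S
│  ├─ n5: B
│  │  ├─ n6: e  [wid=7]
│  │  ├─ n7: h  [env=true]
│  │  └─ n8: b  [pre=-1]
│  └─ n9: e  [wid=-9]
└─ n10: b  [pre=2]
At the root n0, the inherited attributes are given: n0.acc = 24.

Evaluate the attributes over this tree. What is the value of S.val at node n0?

0

1. n0.acc = 24  [given at root]
2. n1.acc = -9  [S₀.acc - 33]
3. n1.hot = 5  [S₀.acc - 19]
4. n2.tag = 20  [C.acc + 29]
5. n2.fin = true  [C.acc > -10]
6. n3.env = false  [terminal]
7. n2.live = 7  [B.tag - 13]
8. n2.val = 17  [B.tag * -2 + 57]
9. n1.env = false  [B.live == B.val]
10. n4.acc = -5  [-5]
11. n5.tag = -5  [S.acc * 2 + 5]
12. n5.fin = false  [S.acc > -5]
13. n6.wid = 7  [terminal]
14. n7.env = true  [terminal]
15. n8.pre = -1  [terminal]
16. n5.live = 17  [e.wid + 10]
17. n5.val = 30  [e.wid * 3 + 9]
18. n9.wid = -9  [terminal]
19. n4.val = 10  [e.wid + 19]
20. n4.fin = 24  [S.acc + 29]
21. n4.mk = 9  [e.wid + S.acc + 23]
22. n10.pre = 2  [terminal]
23. n0.val = 0  [(if C.env then S₁.mk else S₁.val) - 10]
24. n0.fin = 4  [S₀.acc * 2 - 44]
25. n0.mk = 1  [S₀.acc - 23]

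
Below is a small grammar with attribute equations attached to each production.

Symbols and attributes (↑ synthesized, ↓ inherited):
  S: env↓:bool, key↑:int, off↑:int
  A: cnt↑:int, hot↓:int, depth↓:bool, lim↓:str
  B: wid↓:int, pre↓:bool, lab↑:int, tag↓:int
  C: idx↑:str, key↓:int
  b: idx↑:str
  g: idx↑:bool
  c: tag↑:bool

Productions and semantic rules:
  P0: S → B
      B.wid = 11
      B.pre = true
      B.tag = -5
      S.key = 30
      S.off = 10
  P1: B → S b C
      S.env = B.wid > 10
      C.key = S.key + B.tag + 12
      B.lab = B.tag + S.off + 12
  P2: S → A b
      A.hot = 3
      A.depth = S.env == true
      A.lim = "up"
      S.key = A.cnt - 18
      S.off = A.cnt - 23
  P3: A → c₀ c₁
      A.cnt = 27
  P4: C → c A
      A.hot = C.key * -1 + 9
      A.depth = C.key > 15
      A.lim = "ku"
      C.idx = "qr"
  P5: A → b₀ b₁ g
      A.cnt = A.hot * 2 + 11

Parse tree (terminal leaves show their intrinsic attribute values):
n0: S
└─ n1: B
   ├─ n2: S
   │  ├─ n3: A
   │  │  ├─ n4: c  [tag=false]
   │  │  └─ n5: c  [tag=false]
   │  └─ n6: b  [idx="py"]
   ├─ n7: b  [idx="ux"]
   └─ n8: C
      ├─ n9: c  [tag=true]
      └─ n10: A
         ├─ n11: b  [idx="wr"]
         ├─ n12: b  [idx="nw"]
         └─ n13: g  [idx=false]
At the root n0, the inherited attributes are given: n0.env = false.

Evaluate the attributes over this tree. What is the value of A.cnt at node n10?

-3

1. n0.env = false  [given at root]
2. n1.wid = 11  [11]
3. n1.pre = true  [true]
4. n1.tag = -5  [-5]
5. n2.env = true  [B.wid > 10]
6. n3.hot = 3  [3]
7. n3.depth = true  [S.env == true]
8. n3.lim = "up"  ["up"]
9. n4.tag = false  [terminal]
10. n5.tag = false  [terminal]
11. n3.cnt = 27  [27]
12. n6.idx = "py"  [terminal]
13. n2.key = 9  [A.cnt - 18]
14. n2.off = 4  [A.cnt - 23]
15. n7.idx = "ux"  [terminal]
16. n8.key = 16  [S.key + B.tag + 12]
17. n9.tag = true  [terminal]
18. n10.hot = -7  [C.key * -1 + 9]
19. n10.depth = true  [C.key > 15]
20. n10.lim = "ku"  ["ku"]
21. n11.idx = "wr"  [terminal]
22. n12.idx = "nw"  [terminal]
23. n13.idx = false  [terminal]
24. n10.cnt = -3  [A.hot * 2 + 11]
25. n8.idx = "qr"  ["qr"]
26. n1.lab = 11  [B.tag + S.off + 12]
27. n0.key = 30  [30]
28. n0.off = 10  [10]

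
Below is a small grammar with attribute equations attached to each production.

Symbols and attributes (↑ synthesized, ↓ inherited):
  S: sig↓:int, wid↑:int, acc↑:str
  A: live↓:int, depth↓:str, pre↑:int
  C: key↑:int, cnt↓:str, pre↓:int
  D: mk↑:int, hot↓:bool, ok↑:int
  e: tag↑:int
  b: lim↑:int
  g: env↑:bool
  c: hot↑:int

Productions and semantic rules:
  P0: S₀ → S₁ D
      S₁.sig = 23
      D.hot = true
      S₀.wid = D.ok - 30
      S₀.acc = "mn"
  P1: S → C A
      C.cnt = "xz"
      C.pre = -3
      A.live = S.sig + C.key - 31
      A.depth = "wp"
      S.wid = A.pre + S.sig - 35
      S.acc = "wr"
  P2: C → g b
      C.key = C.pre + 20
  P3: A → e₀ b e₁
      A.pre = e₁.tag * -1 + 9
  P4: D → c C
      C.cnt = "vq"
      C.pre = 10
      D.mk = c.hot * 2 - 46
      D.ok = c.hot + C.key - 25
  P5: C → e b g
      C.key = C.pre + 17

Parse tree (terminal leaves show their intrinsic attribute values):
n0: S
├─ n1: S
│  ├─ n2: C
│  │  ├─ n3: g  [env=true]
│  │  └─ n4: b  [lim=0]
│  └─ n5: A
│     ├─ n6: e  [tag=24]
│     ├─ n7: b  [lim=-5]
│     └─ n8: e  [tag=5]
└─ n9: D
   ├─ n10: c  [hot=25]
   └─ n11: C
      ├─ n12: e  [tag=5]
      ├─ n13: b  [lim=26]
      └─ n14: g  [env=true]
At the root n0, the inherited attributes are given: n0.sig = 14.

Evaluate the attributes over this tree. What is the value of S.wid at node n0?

-3

1. n0.sig = 14  [given at root]
2. n1.sig = 23  [23]
3. n2.cnt = "xz"  ["xz"]
4. n2.pre = -3  [-3]
5. n3.env = true  [terminal]
6. n4.lim = 0  [terminal]
7. n2.key = 17  [C.pre + 20]
8. n5.live = 9  [S.sig + C.key - 31]
9. n5.depth = "wp"  ["wp"]
10. n6.tag = 24  [terminal]
11. n7.lim = -5  [terminal]
12. n8.tag = 5  [terminal]
13. n5.pre = 4  [e₁.tag * -1 + 9]
14. n1.wid = -8  [A.pre + S.sig - 35]
15. n1.acc = "wr"  ["wr"]
16. n9.hot = true  [true]
17. n10.hot = 25  [terminal]
18. n11.cnt = "vq"  ["vq"]
19. n11.pre = 10  [10]
20. n12.tag = 5  [terminal]
21. n13.lim = 26  [terminal]
22. n14.env = true  [terminal]
23. n11.key = 27  [C.pre + 17]
24. n9.mk = 4  [c.hot * 2 - 46]
25. n9.ok = 27  [c.hot + C.key - 25]
26. n0.wid = -3  [D.ok - 30]
27. n0.acc = "mn"  ["mn"]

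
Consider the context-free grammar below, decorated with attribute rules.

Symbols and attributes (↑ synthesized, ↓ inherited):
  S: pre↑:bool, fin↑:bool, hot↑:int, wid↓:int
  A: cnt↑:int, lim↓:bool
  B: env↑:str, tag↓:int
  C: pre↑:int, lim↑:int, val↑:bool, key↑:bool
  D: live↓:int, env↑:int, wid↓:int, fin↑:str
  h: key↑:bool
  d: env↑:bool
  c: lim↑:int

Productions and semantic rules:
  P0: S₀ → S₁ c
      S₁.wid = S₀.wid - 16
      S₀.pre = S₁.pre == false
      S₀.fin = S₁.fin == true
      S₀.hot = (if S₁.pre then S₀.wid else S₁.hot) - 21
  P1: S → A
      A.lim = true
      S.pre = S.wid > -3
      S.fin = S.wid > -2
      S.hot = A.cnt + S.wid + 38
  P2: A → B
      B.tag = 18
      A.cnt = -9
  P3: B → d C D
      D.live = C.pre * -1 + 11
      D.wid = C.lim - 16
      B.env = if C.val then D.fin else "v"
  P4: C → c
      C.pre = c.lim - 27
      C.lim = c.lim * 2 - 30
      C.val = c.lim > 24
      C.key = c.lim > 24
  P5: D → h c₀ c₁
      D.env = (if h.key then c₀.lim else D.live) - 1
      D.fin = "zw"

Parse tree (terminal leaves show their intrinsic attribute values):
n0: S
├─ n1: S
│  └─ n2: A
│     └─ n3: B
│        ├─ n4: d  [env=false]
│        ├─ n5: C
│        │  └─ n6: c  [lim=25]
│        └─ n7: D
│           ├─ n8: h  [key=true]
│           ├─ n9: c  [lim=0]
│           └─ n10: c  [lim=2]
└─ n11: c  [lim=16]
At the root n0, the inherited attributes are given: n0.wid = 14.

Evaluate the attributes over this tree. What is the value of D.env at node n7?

-1

1. n0.wid = 14  [given at root]
2. n1.wid = -2  [S₀.wid - 16]
3. n2.lim = true  [true]
4. n3.tag = 18  [18]
5. n4.env = false  [terminal]
6. n6.lim = 25  [terminal]
7. n5.pre = -2  [c.lim - 27]
8. n5.lim = 20  [c.lim * 2 - 30]
9. n5.val = true  [c.lim > 24]
10. n5.key = true  [c.lim > 24]
11. n7.live = 13  [C.pre * -1 + 11]
12. n7.wid = 4  [C.lim - 16]
13. n8.key = true  [terminal]
14. n9.lim = 0  [terminal]
15. n10.lim = 2  [terminal]
16. n7.env = -1  [(if h.key then c₀.lim else D.live) - 1]
17. n7.fin = "zw"  ["zw"]
18. n3.env = "zw"  [if C.val then D.fin else "v"]
19. n2.cnt = -9  [-9]
20. n1.pre = true  [S.wid > -3]
21. n1.fin = false  [S.wid > -2]
22. n1.hot = 27  [A.cnt + S.wid + 38]
23. n11.lim = 16  [terminal]
24. n0.pre = false  [S₁.pre == false]
25. n0.fin = false  [S₁.fin == true]
26. n0.hot = -7  [(if S₁.pre then S₀.wid else S₁.hot) - 21]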